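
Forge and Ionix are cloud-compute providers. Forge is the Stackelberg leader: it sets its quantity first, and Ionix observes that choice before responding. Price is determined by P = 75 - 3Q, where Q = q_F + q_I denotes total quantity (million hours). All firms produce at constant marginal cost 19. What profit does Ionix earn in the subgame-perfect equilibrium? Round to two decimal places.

65.33

Solve by backward induction. Given q_F, the follower Ionix maximises π_I = (75 - 3q_F - 3q_I)q_I - 19q_I.
∂π_I/∂q_I = 56 - 3q_F - 6q_I = 0 gives the reaction function q_I = (56 - 3q_F)/6.
The leader anticipates this reaction. Substituting into P = 75 - 3Q gives P = 47 - (3/2)q_F, so π_F = (47 - (3/2)q_F)q_F - 19q_F.
The leader's first-order condition 28 - 3q_F = 0 yields q_F = 28/3.
Then q_I = (56 - 3·(28/3))/6 = 14/3.
Price P = 75 - 3·14 = 33.
Ionix's profit: (33 - 19)·(14/3) = 196/3.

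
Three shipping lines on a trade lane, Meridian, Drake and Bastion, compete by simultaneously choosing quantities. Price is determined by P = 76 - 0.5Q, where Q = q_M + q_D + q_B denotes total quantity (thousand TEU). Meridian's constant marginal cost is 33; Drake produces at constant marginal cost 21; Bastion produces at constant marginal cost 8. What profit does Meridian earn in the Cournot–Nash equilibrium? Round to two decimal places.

4.50

Meridian's profit: π_M = (76 - 0.5Q)q_M - (33q_M). Setting ∂π_M/∂q_M = 0: 43 - q_M - (1/2)(q_D + q_B) = 0.
Drake's first-order condition: 55 - q_D - (1/2)(q_M + q_B) = 0.
Bastion's profit: π_B = (76 - 0.5Q)q_B - (8q_B). Setting ∂π_B/∂q_B = 0: 68 - q_B - (1/2)(q_M + q_D) = 0.
Summing all 3 equations gives 166 − 2Q = 0, hence Q = 83.
Back-substituting: q_M = (43 − 83/2)/(1/2) = 3, q_D = (55 − 83/2)/(1/2) = 27, q_B = (68 − 83/2)/(1/2) = 53.
Price P = 76 - (1/2)·83 = 69/2.
Meridian's profit: (69/2 - 33)·3 = 9/2.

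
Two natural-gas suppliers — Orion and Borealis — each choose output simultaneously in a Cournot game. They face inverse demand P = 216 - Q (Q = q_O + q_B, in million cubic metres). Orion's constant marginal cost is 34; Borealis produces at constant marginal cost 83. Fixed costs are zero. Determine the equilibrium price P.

111

Orion's profit: π_O = (216 - Q)q_O - (34q_O). Setting ∂π_O/∂q_O = 0: 182 - 2q_O - (q_B) = 0.
Borealis's first-order condition: 133 - 2q_B - (q_O) = 0.
Best responses: q_O = (182 - q_B)/2, q_B = (133 - q_O)/2.
Substituting one into the other gives q_O = 77 and q_B = 28.
Total output Q = 105, so price P = 216 - 105 = 111.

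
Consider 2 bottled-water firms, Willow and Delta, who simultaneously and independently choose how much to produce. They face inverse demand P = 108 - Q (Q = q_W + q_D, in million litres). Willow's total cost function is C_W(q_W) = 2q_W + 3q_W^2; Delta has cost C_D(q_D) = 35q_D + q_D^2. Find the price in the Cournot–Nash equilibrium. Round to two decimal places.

Willow's profit: π_W = (108 - Q)q_W - (2q_W + 3q_W²). Setting ∂π_W/∂q_W = 0: 106 - 8q_W - (q_D) = 0.
Delta's profit: π_D = (108 - Q)q_D - (35q_D + q_D²). Setting ∂π_D/∂q_D = 0: 73 - 4q_D - (q_W) = 0.
Best responses: q_W = (106 - q_D)/8, q_D = (73 - q_W)/4.
Solving the pair: q_W = 351/31, q_D = 478/31.
Total output Q = 829/31, so price P = 108 - 829/31 = 81.2581.

81.26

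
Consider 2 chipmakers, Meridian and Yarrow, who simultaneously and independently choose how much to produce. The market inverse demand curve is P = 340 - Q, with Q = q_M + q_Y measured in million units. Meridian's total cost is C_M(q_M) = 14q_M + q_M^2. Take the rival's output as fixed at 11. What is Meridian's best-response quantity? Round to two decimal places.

78.75

With the rival's output fixed at 11, Meridian's profit is π_M = (340 - 11 - q_M)q_M - (14q_M + q_M²) = (329 - q_M)q_M - (14q_M + q_M²).
∂π_M/∂q_M = 315 - 4q_M = 0, so q_M = 315/4.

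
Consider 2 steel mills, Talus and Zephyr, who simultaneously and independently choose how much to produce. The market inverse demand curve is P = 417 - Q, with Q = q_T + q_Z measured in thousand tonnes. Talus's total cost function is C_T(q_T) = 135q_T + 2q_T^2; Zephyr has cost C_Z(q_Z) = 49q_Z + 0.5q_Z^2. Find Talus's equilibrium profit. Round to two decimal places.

2371.81

Talus's profit: π_T = (417 - Q)q_T - (135q_T + 2q_T²). Setting ∂π_T/∂q_T = 0: 282 - 6q_T - (q_Z) = 0.
Zephyr's first-order condition: 368 - 3q_Z - (q_T) = 0.
Best responses: q_T = (282 - q_Z)/6, q_Z = (368 - q_T)/3.
Substituting one into the other gives q_T = 478/17 and q_Z = 1926/17.
Price P = 417 - 141.4118 = 275.5882.
Talus's profit: 275.5882·(478/17) - 135·(478/17) - 2(478/17)² = 2371.8062.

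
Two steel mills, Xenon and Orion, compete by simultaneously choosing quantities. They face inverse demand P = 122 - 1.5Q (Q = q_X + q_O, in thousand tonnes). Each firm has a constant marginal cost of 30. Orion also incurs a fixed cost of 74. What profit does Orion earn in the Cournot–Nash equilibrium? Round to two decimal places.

A representative firm's profit is π_i = q_i(122 - 1.5Q) - 30q_i.
First-order condition (treating rivals' output as given): 92 - 3q_i - (3/2)q_j = 0.
With identical firms every q_j equals q_i, so q_j = q_i and 92 = (9/2)q_i, giving q_i = 184/9.
Price P = 122 - (3/2)·(368/9) = 182/3.
Orion's profit: (182/3 - 30)·(184/9) - 74 = 552.9630.

552.96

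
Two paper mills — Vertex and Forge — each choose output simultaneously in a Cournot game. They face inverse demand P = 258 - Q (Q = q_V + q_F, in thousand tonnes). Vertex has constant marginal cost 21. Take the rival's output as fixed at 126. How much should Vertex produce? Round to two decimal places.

With the rival's output fixed at 126, Vertex's profit is π_V = (258 - 126 - q_V)q_V - (21q_V) = (132 - q_V)q_V - (21q_V).
∂π_V/∂q_V = 111 - 2q_V = 0, so q_V = 111/2.

55.50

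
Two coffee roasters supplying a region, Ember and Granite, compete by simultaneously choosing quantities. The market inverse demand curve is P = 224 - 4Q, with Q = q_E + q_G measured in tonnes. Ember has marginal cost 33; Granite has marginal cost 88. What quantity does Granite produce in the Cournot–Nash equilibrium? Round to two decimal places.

Ember's profit: π_E = (224 - 4Q)q_E - (33q_E). Setting ∂π_E/∂q_E = 0: 191 - 8q_E - 4(q_G) = 0.
Granite's profit: π_G = (224 - 4Q)q_G - (88q_G). Setting ∂π_G/∂q_G = 0: 136 - 8q_G - 4(q_E) = 0.
Rearranging gives the reaction functions q_E = (191 - 4q_G)/8 and q_G = (136 - 4q_E)/8.
Substituting one into the other gives q_E = 41/2 and q_G = 27/4.

6.75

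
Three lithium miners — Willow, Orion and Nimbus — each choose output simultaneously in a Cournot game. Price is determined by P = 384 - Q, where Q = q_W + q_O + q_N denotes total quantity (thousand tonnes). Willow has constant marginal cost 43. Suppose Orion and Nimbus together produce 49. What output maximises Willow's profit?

With rivals' combined output fixed at 49, Willow's profit is π_W = (384 - 49 - q_W)q_W - (43q_W) = (335 - q_W)q_W - (43q_W).
∂π_W/∂q_W = 292 - 2q_W = 0, so q_W = 146.

146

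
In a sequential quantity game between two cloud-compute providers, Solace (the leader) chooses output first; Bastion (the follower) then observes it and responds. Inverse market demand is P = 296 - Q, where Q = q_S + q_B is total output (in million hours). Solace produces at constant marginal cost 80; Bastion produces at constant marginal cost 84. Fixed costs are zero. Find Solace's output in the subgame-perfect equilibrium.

110

Solve by backward induction. Given q_S, the follower Bastion maximises π_B = (296 - q_S - q_B)q_B - 84q_B.
Setting the follower's marginal profit to zero, 212 - q_S - 2q_B = 0, i.e. q_B = (212 - q_S)/2.
The leader anticipates this reaction. Substituting into P = 296 - Q gives P = 190 - (1/2)q_S, so π_S = (190 - (1/2)q_S)q_S - 80q_S.
Maximising: ∂π_S/∂q_S = 110 - q_S = 0, giving q_S = 110.
Then q_B = (212 - 110)/2 = 51.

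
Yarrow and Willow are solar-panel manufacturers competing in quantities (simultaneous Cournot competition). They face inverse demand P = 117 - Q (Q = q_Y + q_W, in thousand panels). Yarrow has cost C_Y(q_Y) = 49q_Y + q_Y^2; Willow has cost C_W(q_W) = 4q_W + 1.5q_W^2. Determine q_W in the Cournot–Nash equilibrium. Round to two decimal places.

Yarrow's profit: π_Y = (117 - Q)q_Y - (49q_Y + q_Y²). Setting ∂π_Y/∂q_Y = 0: 68 - 4q_Y - (q_W) = 0.
Willow's profit: π_W = (117 - Q)q_W - (4q_W + (3/2)q_W²). Setting ∂π_W/∂q_W = 0: 113 - 5q_W - (q_Y) = 0.
Rearranging gives the reaction functions q_Y = (68 - q_W)/4 and q_W = (113 - q_Y)/5.
Substituting one into the other gives q_Y = 227/19 and q_W = 384/19.

20.21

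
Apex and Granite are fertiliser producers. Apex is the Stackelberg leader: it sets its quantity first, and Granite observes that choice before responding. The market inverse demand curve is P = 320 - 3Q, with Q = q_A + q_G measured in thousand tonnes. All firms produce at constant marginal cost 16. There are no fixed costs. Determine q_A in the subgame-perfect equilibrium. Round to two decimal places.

Solve by backward induction. Given q_A, the follower Granite maximises π_G = (320 - 3q_A - 3q_G)q_G - 16q_G.
∂π_G/∂q_G = 304 - 3q_A - 6q_G = 0 gives the reaction function q_G = (304 - 3q_A)/6.
The leader anticipates this reaction. Substituting into P = 320 - 3Q gives P = 168 - (3/2)q_A, so π_A = (168 - (3/2)q_A)q_A - 16q_A.
The leader's first-order condition 152 - 3q_A = 0 yields q_A = 152/3.
Then q_G = (304 - 3·(152/3))/6 = 76/3.

50.67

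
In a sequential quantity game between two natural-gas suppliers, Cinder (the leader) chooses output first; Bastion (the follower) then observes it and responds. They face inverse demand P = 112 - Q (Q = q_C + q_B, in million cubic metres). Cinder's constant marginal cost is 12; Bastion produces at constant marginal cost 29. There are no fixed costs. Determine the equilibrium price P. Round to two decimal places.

41.25

Solve by backward induction. Given q_C, the follower Bastion maximises π_B = (112 - q_C - q_B)q_B - 29q_B.
Setting the follower's marginal profit to zero, 83 - q_C - 2q_B = 0, i.e. q_B = (83 - q_C)/2.
The leader anticipates this reaction. Substituting into P = 112 - Q gives P = 141/2 - (1/2)q_C, so π_C = (141/2 - (1/2)q_C)q_C - 12q_C.
Maximising: ∂π_C/∂q_C = 117/2 - q_C = 0, giving q_C = 117/2.
Then q_B = (83 - 117/2)/2 = 49/4.
Total output Q = 283/4, so price P = 112 - 283/4 = 165/4.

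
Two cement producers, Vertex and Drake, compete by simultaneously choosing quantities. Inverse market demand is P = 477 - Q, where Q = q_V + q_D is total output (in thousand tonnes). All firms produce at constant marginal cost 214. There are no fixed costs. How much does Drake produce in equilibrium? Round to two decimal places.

A representative firm's profit is π_i = q_i(477 - Q) - 214q_i.
First-order condition (treating rivals' output as given): 263 - 2q_i - q_j = 0.
By symmetry each firm produces the same amount; substituting q_j = q_i yields q_i = 263/3.

87.67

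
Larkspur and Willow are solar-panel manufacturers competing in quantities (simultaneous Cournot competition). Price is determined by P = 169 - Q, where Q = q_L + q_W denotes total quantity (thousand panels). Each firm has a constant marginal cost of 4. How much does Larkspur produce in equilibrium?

55

A representative firm's profit is π_i = q_i(169 - Q) - 4q_i.
First-order condition (treating rivals' output as given): 165 - 2q_i - q_j = 0.
By symmetry each firm produces the same amount; substituting q_j = q_i yields q_i = 165/3 = 55.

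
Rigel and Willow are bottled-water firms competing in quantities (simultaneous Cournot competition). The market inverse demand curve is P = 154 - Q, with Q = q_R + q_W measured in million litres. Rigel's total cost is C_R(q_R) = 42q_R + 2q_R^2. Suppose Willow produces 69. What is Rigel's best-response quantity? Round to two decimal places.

With the rival's output fixed at 69, Rigel's profit is π_R = (154 - 69 - q_R)q_R - (42q_R + 2q_R²) = (85 - q_R)q_R - (42q_R + 2q_R²).
∂π_R/∂q_R = 43 - 6q_R = 0, so q_R = 43/6.

7.17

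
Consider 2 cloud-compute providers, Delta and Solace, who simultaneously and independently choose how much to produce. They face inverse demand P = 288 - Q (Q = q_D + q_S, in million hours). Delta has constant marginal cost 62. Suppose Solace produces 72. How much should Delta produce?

77

With the rival's output fixed at 72, Delta's profit is π_D = (288 - 72 - q_D)q_D - (62q_D) = (216 - q_D)q_D - (62q_D).
∂π_D/∂q_D = 154 - 2q_D = 0, so q_D = 77.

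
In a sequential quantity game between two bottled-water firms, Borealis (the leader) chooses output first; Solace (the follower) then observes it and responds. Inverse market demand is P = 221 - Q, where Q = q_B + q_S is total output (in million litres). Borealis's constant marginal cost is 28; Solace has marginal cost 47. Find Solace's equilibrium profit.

The follower Solace best-responds to any q_B: π_S = (221 - Q)q_S - 47q_S.
Follower FOC: 174 - q_B - 2q_S = 0, so q_S(q_B) = (174 - q_B)/2.
The leader anticipates this reaction. Substituting into P = 221 - Q gives P = 134 - (1/2)q_B, so π_B = (134 - (1/2)q_B)q_B - 28q_B.
Maximising: ∂π_B/∂q_B = 106 - q_B = 0, giving q_B = 106.
Then q_S = (174 - 106)/2 = 34.
Price P = 221 - 140 = 81.
Solace's profit: (81 - 47)·34 = 1156.

1156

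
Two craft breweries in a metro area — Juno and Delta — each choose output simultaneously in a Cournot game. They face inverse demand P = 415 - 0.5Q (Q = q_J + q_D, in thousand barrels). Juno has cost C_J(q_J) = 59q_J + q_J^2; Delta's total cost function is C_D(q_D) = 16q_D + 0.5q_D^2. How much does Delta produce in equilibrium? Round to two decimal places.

177.22

Juno's profit: π_J = (415 - 0.5Q)q_J - (59q_J + q_J²). Setting ∂π_J/∂q_J = 0: 356 - 3q_J - (1/2)(q_D) = 0.
Delta's profit: π_D = (415 - 0.5Q)q_D - (16q_D + (1/2)q_D²). Setting ∂π_D/∂q_D = 0: 399 - 2q_D - (1/2)(q_J) = 0.
Best responses: q_J = (356 - (1/2)q_D)/3, q_D = (399 - (1/2)q_J)/2.
Substituting one into the other gives q_J = 89.1304 and q_D = 177.2174.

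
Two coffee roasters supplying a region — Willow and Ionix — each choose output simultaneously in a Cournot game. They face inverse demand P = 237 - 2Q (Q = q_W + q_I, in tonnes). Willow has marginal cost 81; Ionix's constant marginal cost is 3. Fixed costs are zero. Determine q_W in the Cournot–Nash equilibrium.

13

Willow's profit: π_W = (237 - 2Q)q_W - (81q_W). Setting ∂π_W/∂q_W = 0: 156 - 4q_W - 2(q_I) = 0.
Ionix's profit: π_I = (237 - 2Q)q_I - (3q_I). Setting ∂π_I/∂q_I = 0: 234 - 4q_I - 2(q_W) = 0.
Best responses: q_W = (156 - 2q_I)/4, q_I = (234 - 2q_W)/4.
Substituting one into the other gives q_W = 13 and q_I = 52.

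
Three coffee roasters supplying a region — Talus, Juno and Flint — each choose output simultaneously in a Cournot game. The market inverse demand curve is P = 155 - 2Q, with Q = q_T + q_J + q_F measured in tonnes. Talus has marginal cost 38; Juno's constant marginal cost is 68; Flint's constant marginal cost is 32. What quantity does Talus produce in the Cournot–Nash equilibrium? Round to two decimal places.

Talus's profit: π_T = (155 - 2Q)q_T - (38q_T). Setting ∂π_T/∂q_T = 0: 117 - 4q_T - 2(q_J + q_F) = 0.
Juno's first-order condition: 87 - 4q_J - 2(q_T + q_F) = 0.
Flint's first-order condition: 123 - 4q_F - 2(q_T + q_J) = 0.
Adding the 3 first-order conditions: 327 − 8Q = 0, so Q = 327/8.
Back-substituting: q_T = (117 − 327/4)/2 = 141/8, q_J = (87 − 327/4)/2 = 21/8, q_F = (123 − 327/4)/2 = 165/8.

17.63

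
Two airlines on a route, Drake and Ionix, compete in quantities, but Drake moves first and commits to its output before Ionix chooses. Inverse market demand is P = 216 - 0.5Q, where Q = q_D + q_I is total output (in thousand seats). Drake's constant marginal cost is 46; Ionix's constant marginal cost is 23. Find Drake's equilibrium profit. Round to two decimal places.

5402.25

Solve by backward induction. Given q_D, the follower Ionix maximises π_I = (216 - (1/2)q_D - (1/2)q_I)q_I - 23q_I.
Follower FOC: 193 - (1/2)q_D - q_I = 0, so q_I(q_D) = (193 - (1/2)q_D).
The leader anticipates this reaction. Substituting into P = 216 - 0.5Q gives P = 239/2 - (1/4)q_D, so π_D = (239/2 - (1/4)q_D)q_D - 46q_D.
Leader FOC: 147/2 - (1/2)q_D = 0, so q_D = 147.
Then q_I = (193 - (1/2)·147) = 239/2.
Price P = 216 - (1/2)·(533/2) = 331/4.
Drake's profit: (331/4 - 46)·147 = 5402.2500.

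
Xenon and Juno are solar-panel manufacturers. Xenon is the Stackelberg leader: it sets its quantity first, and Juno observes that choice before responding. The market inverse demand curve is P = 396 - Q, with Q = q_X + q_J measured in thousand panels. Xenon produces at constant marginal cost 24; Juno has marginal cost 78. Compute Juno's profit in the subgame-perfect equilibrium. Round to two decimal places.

2756.25

The follower Juno best-responds to any q_X: π_J = (396 - Q)q_J - 78q_J.
Follower FOC: 318 - q_X - 2q_J = 0, so q_J(q_X) = (318 - q_X)/2.
Xenon substitutes q_J(q_X) into its own profit: π_X = q_X(396 - q_X - (318 - q_X)/2) - 24q_X = (237 - (1/2)q_X)q_X - 24q_X.
Leader FOC: 213 - q_X = 0, so q_X = 213.
Then q_J = (318 - 213)/2 = 105/2.
Price P = 396 - 531/2 = 261/2.
Juno's profit: (261/2 - 78)·(105/2) = 2756.2500.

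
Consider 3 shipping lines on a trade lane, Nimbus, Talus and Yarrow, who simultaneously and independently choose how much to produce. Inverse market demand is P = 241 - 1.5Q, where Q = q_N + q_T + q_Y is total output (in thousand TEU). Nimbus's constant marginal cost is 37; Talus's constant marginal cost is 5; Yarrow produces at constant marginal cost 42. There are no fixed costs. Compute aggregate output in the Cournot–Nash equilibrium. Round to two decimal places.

106.50

Nimbus's profit: π_N = (241 - 1.5Q)q_N - (37q_N). Setting ∂π_N/∂q_N = 0: 204 - 3q_N - (3/2)(q_T + q_Y) = 0.
Talus's first-order condition: 236 - 3q_T - (3/2)(q_N + q_Y) = 0.
Yarrow's first-order condition: 199 - 3q_Y - (3/2)(q_N + q_T) = 0.
Adding the 3 conditions: 639 − 3Q − 3Q = 0, i.e. Q = 213/2.
Back-substituting: q_N = (204 − 639/4)/(3/2) = 59/2, q_T = (236 − 639/4)/(3/2) = 305/6, q_Y = (199 − 639/4)/(3/2) = 157/6.
Total output Q = 59/2 + 305/6 + 157/6 = 213/2.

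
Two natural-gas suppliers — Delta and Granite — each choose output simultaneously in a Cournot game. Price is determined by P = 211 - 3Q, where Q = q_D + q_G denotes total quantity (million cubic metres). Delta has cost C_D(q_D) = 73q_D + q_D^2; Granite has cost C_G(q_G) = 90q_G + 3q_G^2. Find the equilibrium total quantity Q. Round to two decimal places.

21.23

Delta's profit: π_D = (211 - 3Q)q_D - (73q_D + q_D²). Setting ∂π_D/∂q_D = 0: 138 - 8q_D - 3(q_G) = 0.
Granite's first-order condition: 121 - 12q_G - 3(q_D) = 0.
So q_D = (138 - 3q_G)/8 and q_G = (121 - 3q_D)/12.
Solving the pair: q_D = 431/29, q_G = 554/87.
Total output Q = 431/29 + 554/87 = 1847/87.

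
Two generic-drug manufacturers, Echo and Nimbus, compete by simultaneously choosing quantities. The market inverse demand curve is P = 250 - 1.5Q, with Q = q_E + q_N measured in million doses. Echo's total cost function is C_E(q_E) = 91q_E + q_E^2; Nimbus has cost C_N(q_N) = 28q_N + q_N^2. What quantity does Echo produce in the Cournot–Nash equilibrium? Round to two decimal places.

Echo's profit: π_E = (250 - 1.5Q)q_E - (91q_E + q_E²). Setting ∂π_E/∂q_E = 0: 159 - 5q_E - (3/2)(q_N) = 0.
Nimbus's profit: π_N = (250 - 1.5Q)q_N - (28q_N + q_N²). Setting ∂π_N/∂q_N = 0: 222 - 5q_N - (3/2)(q_E) = 0.
So q_E = (159 - (3/2)q_N)/5 and q_N = (222 - (3/2)q_E)/5.
Solving the pair: q_E = 264/13, q_N = 498/13.

20.31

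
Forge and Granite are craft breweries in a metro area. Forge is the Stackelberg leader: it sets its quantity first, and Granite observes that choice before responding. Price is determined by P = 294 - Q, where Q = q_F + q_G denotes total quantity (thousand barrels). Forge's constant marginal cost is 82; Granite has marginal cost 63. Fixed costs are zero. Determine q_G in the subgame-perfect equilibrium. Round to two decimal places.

67.25

The follower Granite best-responds to any q_F: π_G = (294 - Q)q_G - 63q_G.
Setting the follower's marginal profit to zero, 231 - q_F - 2q_G = 0, i.e. q_G = (231 - q_F)/2.
Forge substitutes q_G(q_F) into its own profit: π_F = q_F(294 - q_F - (231 - q_F)/2) - 82q_F = (357/2 - (1/2)q_F)q_F - 82q_F.
Maximising: ∂π_F/∂q_F = 193/2 - q_F = 0, giving q_F = 193/2.
Then q_G = (231 - 193/2)/2 = 269/4.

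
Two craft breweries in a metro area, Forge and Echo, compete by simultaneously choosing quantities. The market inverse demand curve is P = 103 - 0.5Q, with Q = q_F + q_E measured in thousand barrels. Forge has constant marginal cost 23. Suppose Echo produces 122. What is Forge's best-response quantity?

With the rival's output fixed at 122, Forge's profit is π_F = (103 - (1/2)·122 - (1/2)q_F)q_F - (23q_F) = (42 - (1/2)q_F)q_F - (23q_F).
∂π_F/∂q_F = 19 - q_F = 0, so q_F = 19.

19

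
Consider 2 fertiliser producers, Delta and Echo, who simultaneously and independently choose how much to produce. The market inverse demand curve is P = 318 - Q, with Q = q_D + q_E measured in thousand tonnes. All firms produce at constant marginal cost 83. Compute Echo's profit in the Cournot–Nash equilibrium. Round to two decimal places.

6136.11

A representative firm's profit is π_i = q_i(318 - Q) - 83q_i.
Setting ∂π_i/∂q_i = 0 with rivals' quantities fixed: 235 - 2q_i - q_j = 0.
With identical firms every q_j equals q_i, so q_j = q_i and 235 = 3q_i, giving q_i = 235/3.
Price P = 318 - 470/3 = 484/3.
Echo's profit: (484/3 - 83)·(235/3) = 6136.1111.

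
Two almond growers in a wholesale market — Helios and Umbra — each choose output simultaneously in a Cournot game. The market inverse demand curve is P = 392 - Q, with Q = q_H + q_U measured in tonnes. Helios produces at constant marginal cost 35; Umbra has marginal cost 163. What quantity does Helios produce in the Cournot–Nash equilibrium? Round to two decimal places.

161.67

Helios's profit: π_H = (392 - Q)q_H - (35q_H). Setting ∂π_H/∂q_H = 0: 357 - 2q_H - (q_U) = 0.
Umbra's profit: π_U = (392 - Q)q_U - (163q_U). Setting ∂π_U/∂q_U = 0: 229 - 2q_U - (q_H) = 0.
Rearranging gives the reaction functions q_H = (357 - q_U)/2 and q_U = (229 - q_H)/2.
Solving the pair: q_H = 485/3, q_U = 101/3.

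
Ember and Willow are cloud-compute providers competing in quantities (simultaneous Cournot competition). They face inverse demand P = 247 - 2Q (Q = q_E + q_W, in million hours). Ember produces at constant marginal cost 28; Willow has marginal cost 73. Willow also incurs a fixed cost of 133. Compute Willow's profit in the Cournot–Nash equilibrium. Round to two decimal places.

791.50

Ember's profit: π_E = (247 - 2Q)q_E - (28q_E). Setting ∂π_E/∂q_E = 0: 219 - 4q_E - 2(q_W) = 0.
Willow's first-order condition: 174 - 4q_W - 2(q_E) = 0.
Best responses: q_E = (219 - 2q_W)/4, q_W = (174 - 2q_E)/4.
Substituting one into the other gives q_E = 44 and q_W = 43/2.
Price P = 247 - 2·(131/2) = 116.
Willow's profit: (116 - 73)·(43/2) - 133 = 1583/2.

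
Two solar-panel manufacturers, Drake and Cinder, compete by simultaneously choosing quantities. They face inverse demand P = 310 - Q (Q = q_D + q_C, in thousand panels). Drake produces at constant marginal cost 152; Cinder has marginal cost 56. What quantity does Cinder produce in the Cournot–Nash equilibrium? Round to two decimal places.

116.67

Drake's profit: π_D = (310 - Q)q_D - (152q_D). Setting ∂π_D/∂q_D = 0: 158 - 2q_D - (q_C) = 0.
Cinder's first-order condition: 254 - 2q_C - (q_D) = 0.
Rearranging gives the reaction functions q_D = (158 - q_C)/2 and q_C = (254 - q_D)/2.
Solving the pair: q_D = 62/3, q_C = 350/3.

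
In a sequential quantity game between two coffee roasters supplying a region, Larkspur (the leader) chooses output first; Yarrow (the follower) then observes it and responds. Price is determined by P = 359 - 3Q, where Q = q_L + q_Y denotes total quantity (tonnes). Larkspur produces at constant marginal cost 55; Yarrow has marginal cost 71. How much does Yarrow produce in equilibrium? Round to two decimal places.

Solve by backward induction. Given q_L, the follower Yarrow maximises π_Y = (359 - 3q_L - 3q_Y)q_Y - 71q_Y.
Follower FOC: 288 - 3q_L - 6q_Y = 0, so q_Y(q_L) = (288 - 3q_L)/6.
The leader anticipates this reaction. Substituting into P = 359 - 3Q gives P = 215 - (3/2)q_L, so π_L = (215 - (3/2)q_L)q_L - 55q_L.
Maximising: ∂π_L/∂q_L = 160 - 3q_L = 0, giving q_L = 160/3.
Then q_Y = (288 - 3·(160/3))/6 = 64/3.

21.33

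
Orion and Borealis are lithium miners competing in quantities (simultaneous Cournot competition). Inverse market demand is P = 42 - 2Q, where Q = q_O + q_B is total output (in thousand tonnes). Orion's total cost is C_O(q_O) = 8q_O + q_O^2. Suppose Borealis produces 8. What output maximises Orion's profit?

3

With the rival's output fixed at 8, Orion's profit is π_O = (42 - 2·8 - 2q_O)q_O - (8q_O + q_O²) = (26 - 2q_O)q_O - (8q_O + q_O²).
∂π_O/∂q_O = 18 - 6q_O = 0, so q_O = 3.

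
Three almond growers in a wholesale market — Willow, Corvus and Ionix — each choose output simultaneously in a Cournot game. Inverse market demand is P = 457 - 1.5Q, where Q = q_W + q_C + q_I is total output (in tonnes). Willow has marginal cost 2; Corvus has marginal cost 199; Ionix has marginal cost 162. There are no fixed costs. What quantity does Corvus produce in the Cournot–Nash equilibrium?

Willow's profit: π_W = (457 - 1.5Q)q_W - (2q_W). Setting ∂π_W/∂q_W = 0: 455 - 3q_W - (3/2)(q_C + q_I) = 0.
Corvus's profit: π_C = (457 - 1.5Q)q_C - (199q_C). Setting ∂π_C/∂q_C = 0: 258 - 3q_C - (3/2)(q_W + q_I) = 0.
Ionix's profit: π_I = (457 - 1.5Q)q_I - (162q_I). Setting ∂π_I/∂q_I = 0: 295 - 3q_I - (3/2)(q_W + q_C) = 0.
Adding the 3 conditions: 1008 − 3Q − 3Q = 0, i.e. Q = 168.
Back-substituting: q_W = (455 − 252)/(3/2) = 406/3, q_C = (258 − 252)/(3/2) = 4, q_I = (295 − 252)/(3/2) = 86/3.

4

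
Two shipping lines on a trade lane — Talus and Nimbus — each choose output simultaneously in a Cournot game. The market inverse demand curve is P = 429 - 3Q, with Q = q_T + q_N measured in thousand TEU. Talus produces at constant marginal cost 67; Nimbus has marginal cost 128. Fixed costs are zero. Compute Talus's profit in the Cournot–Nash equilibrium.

6627

Talus's profit: π_T = (429 - 3Q)q_T - (67q_T). Setting ∂π_T/∂q_T = 0: 362 - 6q_T - 3(q_N) = 0.
Nimbus's profit: π_N = (429 - 3Q)q_N - (128q_N). Setting ∂π_N/∂q_N = 0: 301 - 6q_N - 3(q_T) = 0.
Rearranging gives the reaction functions q_T = (362 - 3q_N)/6 and q_N = (301 - 3q_T)/6.
Substituting one into the other gives q_T = 47 and q_N = 80/3.
Price P = 429 - 3·(221/3) = 208.
Talus's profit: (208 - 67)·47 = 6627.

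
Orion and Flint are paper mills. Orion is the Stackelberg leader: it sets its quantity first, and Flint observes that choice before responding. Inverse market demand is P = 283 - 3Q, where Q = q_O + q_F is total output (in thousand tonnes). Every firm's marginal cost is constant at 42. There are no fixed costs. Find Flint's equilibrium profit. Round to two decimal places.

1210.02

The follower Flint best-responds to any q_O: π_F = (283 - 3Q)q_F - 42q_F.
Follower FOC: 241 - 3q_O - 6q_F = 0, so q_F(q_O) = (241 - 3q_O)/6.
Orion substitutes q_F(q_O) into its own profit: π_O = q_O(283 - 3q_O - (241 - 3q_O)/2) - 42q_O = (325/2 - (3/2)q_O)q_O - 42q_O.
Maximising: ∂π_O/∂q_O = 241/2 - 3q_O = 0, giving q_O = 241/6.
Then q_F = (241 - 3·(241/6))/6 = 241/12.
Price P = 283 - 3·(241/4) = 409/4.
Flint's profit: (409/4 - 42)·(241/12) = 1210.0208.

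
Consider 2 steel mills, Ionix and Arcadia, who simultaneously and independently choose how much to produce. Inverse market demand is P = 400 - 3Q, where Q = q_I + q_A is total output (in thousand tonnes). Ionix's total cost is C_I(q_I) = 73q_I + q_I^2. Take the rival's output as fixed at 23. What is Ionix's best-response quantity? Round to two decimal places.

32.25

With the rival's output fixed at 23, Ionix's profit is π_I = (400 - 3·23 - 3q_I)q_I - (73q_I + q_I²) = (331 - 3q_I)q_I - (73q_I + q_I²).
∂π_I/∂q_I = 258 - 8q_I = 0, so q_I = 129/4.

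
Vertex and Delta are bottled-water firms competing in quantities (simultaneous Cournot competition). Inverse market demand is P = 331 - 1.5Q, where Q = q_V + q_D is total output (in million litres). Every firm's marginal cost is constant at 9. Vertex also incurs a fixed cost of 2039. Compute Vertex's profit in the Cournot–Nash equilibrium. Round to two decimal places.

A representative firm's profit is π_i = q_i(331 - 1.5Q) - 9q_i.
First-order condition (treating rivals' output as given): 322 - 3q_i - (3/2)q_j = 0.
By symmetry each firm produces the same amount; substituting q_j = q_i yields q_i = 322/(9/2) = 644/9.
Price P = 331 - (3/2)·(1288/9) = 349/3.
Vertex's profit: (349/3 - 9)·(644/9) - 2039 = 5641.2963.

5641.30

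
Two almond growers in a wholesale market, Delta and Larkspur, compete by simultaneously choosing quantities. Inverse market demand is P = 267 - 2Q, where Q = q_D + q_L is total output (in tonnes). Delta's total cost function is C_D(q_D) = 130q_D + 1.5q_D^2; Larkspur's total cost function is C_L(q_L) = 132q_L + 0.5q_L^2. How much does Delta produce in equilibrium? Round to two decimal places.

Delta's profit: π_D = (267 - 2Q)q_D - (130q_D + (3/2)q_D²). Setting ∂π_D/∂q_D = 0: 137 - 7q_D - 2(q_L) = 0.
Larkspur's profit: π_L = (267 - 2Q)q_L - (132q_L + (1/2)q_L²). Setting ∂π_L/∂q_L = 0: 135 - 5q_L - 2(q_D) = 0.
Best responses: q_D = (137 - 2q_L)/7, q_L = (135 - 2q_D)/5.
Solving the pair: q_D = 415/31, q_L = 671/31.

13.39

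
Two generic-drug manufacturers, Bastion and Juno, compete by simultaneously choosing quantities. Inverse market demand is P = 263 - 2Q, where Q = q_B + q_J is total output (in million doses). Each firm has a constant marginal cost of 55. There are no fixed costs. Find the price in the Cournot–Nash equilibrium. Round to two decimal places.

124.33

A representative firm's profit is π_i = q_i(263 - 2Q) - 55q_i.
First-order condition (treating rivals' output as given): 208 - 4q_i - 2q_j = 0.
By symmetry each firm produces the same amount; substituting q_j = q_i yields q_i = 208/6 = 104/3.
Total output Q = 208/3, so price P = 263 - 2·(208/3) = 373/3.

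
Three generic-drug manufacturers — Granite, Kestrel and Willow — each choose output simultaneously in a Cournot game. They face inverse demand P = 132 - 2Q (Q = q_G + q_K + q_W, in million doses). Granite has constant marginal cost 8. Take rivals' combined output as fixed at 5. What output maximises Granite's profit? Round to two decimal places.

28.50

With rivals' combined output fixed at 5, Granite's profit is π_G = (132 - 2·5 - 2q_G)q_G - (8q_G) = (122 - 2q_G)q_G - (8q_G).
∂π_G/∂q_G = 114 - 4q_G = 0, so q_G = 57/2.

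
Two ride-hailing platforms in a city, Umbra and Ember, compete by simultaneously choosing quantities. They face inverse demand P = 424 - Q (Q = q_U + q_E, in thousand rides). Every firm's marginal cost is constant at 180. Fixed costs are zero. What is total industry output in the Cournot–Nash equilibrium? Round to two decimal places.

162.67

Each firm earns π_i = (424 - Q)q_i - 180q_i.
Setting ∂π_i/∂q_i = 0 with rivals' quantities fixed: 244 - 2q_i - q_j = 0.
By symmetry each firm produces the same amount; substituting q_j = q_i yields q_i = 244/3.
Total output Q = 244/3 + 244/3 = 488/3.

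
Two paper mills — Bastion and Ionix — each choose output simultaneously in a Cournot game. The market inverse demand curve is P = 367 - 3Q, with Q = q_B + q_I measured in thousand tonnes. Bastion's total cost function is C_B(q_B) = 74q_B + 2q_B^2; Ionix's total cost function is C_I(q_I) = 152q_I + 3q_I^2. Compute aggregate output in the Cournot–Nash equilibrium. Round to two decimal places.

37.32

Bastion's profit: π_B = (367 - 3Q)q_B - (74q_B + 2q_B²). Setting ∂π_B/∂q_B = 0: 293 - 10q_B - 3(q_I) = 0.
Ionix's profit: π_I = (367 - 3Q)q_I - (152q_I + 3q_I²). Setting ∂π_I/∂q_I = 0: 215 - 12q_I - 3(q_B) = 0.
So q_B = (293 - 3q_I)/10 and q_I = (215 - 3q_B)/12.
Solving the pair: q_B = 957/37, q_I = 1271/111.
Total output Q = 957/37 + 1271/111 = 37.3153.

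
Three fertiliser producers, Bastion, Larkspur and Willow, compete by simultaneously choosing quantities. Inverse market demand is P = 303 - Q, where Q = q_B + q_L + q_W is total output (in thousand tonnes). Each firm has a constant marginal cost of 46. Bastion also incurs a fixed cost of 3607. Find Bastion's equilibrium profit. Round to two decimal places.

Each firm earns π_i = (303 - Q)q_i - 46q_i.
Setting ∂π_i/∂q_i = 0 with rivals' quantities fixed: 257 - 2q_i - Σ_{j≠i} q_j = 0.
With identical firms every q_j equals q_i, so Σ_{j≠i} q_j = 2q_i and 257 = 4q_i, giving q_i = 257/4.
Price P = 303 - 771/4 = 441/4.
Bastion's profit: (441/4 - 46)·(257/4) - 3607 = 521.0625.

521.06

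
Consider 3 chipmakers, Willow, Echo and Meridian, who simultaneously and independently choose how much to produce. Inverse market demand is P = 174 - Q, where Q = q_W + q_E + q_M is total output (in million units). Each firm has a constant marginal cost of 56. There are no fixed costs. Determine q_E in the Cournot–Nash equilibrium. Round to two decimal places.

29.50

Each firm earns π_i = (174 - Q)q_i - 56q_i.
First-order condition (treating rivals' output as given): 118 - 2q_i - Σ_{j≠i} q_j = 0.
By symmetry each firm produces the same amount; substituting Σ_{j≠i} q_j = 2q_i yields q_i = 118/4 = 59/2.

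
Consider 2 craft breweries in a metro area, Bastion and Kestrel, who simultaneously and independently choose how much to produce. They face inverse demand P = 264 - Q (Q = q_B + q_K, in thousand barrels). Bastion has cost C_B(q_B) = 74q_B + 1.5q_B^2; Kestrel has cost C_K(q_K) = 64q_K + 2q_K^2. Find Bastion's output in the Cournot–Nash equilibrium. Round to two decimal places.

Bastion's profit: π_B = (264 - Q)q_B - (74q_B + (3/2)q_B²). Setting ∂π_B/∂q_B = 0: 190 - 5q_B - (q_K) = 0.
Kestrel's profit: π_K = (264 - Q)q_K - (64q_K + 2q_K²). Setting ∂π_K/∂q_K = 0: 200 - 6q_K - (q_B) = 0.
Best responses: q_B = (190 - q_K)/5, q_K = (200 - q_B)/6.
Substituting one into the other gives q_B = 940/29 and q_K = 810/29.

32.41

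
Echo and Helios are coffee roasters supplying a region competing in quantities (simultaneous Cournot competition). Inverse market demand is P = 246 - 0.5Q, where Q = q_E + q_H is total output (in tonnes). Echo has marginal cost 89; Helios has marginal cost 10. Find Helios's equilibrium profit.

22050

Echo's profit: π_E = (246 - 0.5Q)q_E - (89q_E). Setting ∂π_E/∂q_E = 0: 157 - q_E - (1/2)(q_H) = 0.
Helios's first-order condition: 236 - q_H - (1/2)(q_E) = 0.
Best responses: q_E = (157 - (1/2)q_H), q_H = (236 - (1/2)q_E).
Solving the pair: q_E = 52, q_H = 210.
Price P = 246 - (1/2)·262 = 115.
Helios's profit: (115 - 10)·210 = 22050.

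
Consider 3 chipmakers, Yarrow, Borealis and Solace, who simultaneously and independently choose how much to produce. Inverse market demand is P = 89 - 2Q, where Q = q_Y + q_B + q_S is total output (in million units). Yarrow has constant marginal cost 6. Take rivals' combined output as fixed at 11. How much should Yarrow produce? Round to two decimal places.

With rivals' combined output fixed at 11, Yarrow's profit is π_Y = (89 - 2·11 - 2q_Y)q_Y - (6q_Y) = (67 - 2q_Y)q_Y - (6q_Y).
∂π_Y/∂q_Y = 61 - 4q_Y = 0, so q_Y = 61/4.

15.25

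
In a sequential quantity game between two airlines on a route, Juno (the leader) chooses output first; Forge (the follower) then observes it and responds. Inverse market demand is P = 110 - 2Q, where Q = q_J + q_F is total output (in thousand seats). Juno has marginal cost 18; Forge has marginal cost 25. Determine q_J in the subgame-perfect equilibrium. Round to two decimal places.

24.75

The follower Forge best-responds to any q_J: π_F = (110 - 2Q)q_F - 25q_F.
Follower FOC: 85 - 2q_J - 4q_F = 0, so q_F(q_J) = (85 - 2q_J)/4.
The leader anticipates this reaction. Substituting into P = 110 - 2Q gives P = 135/2 - q_J, so π_J = (135/2 - q_J)q_J - 18q_J.
The leader's first-order condition 99/2 - 2q_J = 0 yields q_J = 99/4.
Then q_F = (85 - 2·(99/4))/4 = 71/8.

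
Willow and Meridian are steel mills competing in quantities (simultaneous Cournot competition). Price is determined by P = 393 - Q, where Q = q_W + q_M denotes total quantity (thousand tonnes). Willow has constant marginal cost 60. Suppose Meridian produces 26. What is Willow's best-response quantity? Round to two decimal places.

With the rival's output fixed at 26, Willow's profit is π_W = (393 - 26 - q_W)q_W - (60q_W) = (367 - q_W)q_W - (60q_W).
∂π_W/∂q_W = 307 - 2q_W = 0, so q_W = 307/2.

153.50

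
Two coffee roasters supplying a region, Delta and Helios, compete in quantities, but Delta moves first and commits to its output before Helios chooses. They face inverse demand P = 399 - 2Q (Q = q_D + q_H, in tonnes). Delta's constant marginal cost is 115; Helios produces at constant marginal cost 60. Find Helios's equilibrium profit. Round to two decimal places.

6300.03

The follower Helios best-responds to any q_D: π_H = (399 - 2Q)q_H - 60q_H.
Follower FOC: 339 - 2q_D - 4q_H = 0, so q_H(q_D) = (339 - 2q_D)/4.
Delta substitutes q_H(q_D) into its own profit: π_D = q_D(399 - 2q_D - (339 - 2q_D)/2) - 115q_D = (459/2 - q_D)q_D - 115q_D.
Maximising: ∂π_D/∂q_D = 229/2 - 2q_D = 0, giving q_D = 229/4.
Then q_H = (339 - 2·(229/4))/4 = 449/8.
Price P = 399 - 2·(907/8) = 689/4.
Helios's profit: (689/4 - 60)·(449/8) = 6300.0313.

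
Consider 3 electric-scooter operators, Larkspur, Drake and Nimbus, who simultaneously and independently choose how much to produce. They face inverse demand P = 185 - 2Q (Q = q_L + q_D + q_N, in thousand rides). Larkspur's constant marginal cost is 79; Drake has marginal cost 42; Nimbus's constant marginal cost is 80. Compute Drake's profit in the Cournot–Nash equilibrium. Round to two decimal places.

Larkspur's profit: π_L = (185 - 2Q)q_L - (79q_L). Setting ∂π_L/∂q_L = 0: 106 - 4q_L - 2(q_D + q_N) = 0.
Drake's profit: π_D = (185 - 2Q)q_D - (42q_D). Setting ∂π_D/∂q_D = 0: 143 - 4q_D - 2(q_L + q_N) = 0.
Nimbus's first-order condition: 105 - 4q_N - 2(q_L + q_D) = 0.
Summing all 3 equations gives 354 − 8Q = 0, hence Q = 177/4.
Back-substituting: q_L = (106 − 177/2)/2 = 35/4, q_D = (143 − 177/2)/2 = 109/4, q_N = (105 − 177/2)/2 = 33/4.
Price P = 185 - 2·(177/4) = 193/2.
Drake's profit: (193/2 - 42)·(109/4) = 1485.1250.

1485.13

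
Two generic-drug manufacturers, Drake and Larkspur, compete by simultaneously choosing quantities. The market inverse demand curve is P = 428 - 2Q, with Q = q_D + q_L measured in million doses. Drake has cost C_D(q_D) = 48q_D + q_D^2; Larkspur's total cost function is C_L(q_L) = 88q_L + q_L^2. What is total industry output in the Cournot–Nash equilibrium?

90

Drake's profit: π_D = (428 - 2Q)q_D - (48q_D + q_D²). Setting ∂π_D/∂q_D = 0: 380 - 6q_D - 2(q_L) = 0.
Larkspur's profit: π_L = (428 - 2Q)q_L - (88q_L + q_L²). Setting ∂π_L/∂q_L = 0: 340 - 6q_L - 2(q_D) = 0.
So q_D = (380 - 2q_L)/6 and q_L = (340 - 2q_D)/6.
Solving the pair: q_D = 50, q_L = 40.
Total output Q = 50 + 40 = 90.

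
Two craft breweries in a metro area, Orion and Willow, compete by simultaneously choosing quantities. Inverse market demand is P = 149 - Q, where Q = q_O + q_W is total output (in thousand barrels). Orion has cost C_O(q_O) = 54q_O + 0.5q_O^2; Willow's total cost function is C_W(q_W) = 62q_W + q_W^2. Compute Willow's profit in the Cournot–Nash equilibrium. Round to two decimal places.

455.47

Orion's profit: π_O = (149 - Q)q_O - (54q_O + (1/2)q_O²). Setting ∂π_O/∂q_O = 0: 95 - 3q_O - (q_W) = 0.
Willow's profit: π_W = (149 - Q)q_W - (62q_W + q_W²). Setting ∂π_W/∂q_W = 0: 87 - 4q_W - (q_O) = 0.
Best responses: q_O = (95 - q_W)/3, q_W = (87 - q_O)/4.
Solving the pair: q_O = 293/11, q_W = 166/11.
Price P = 149 - 459/11 = 1180/11.
Willow's profit: (1180/11)·(166/11) - 62·(166/11) - (166/11)² = 455.4711.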